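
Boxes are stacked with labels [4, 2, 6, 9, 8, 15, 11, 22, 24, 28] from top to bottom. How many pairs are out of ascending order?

Element-by-element contributions:
4: 1
2: 0
6: 0
9: 1
8: 0
15: 1
11: 0
22: 0
24: 0
28: 0
Sum: 1 + 0 + 0 + 1 + 0 + 1 + 0 + 0 + 0 + 0 = 3

Out-of-order pairs: 3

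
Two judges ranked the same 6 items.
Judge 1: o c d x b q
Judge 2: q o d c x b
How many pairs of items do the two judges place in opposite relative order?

6

Assign each item its position (1..6) in the first ordering, then rewrite the second ordering as that position sequence:
positions: o→1, c→2, d→3, x→4, b→5, q→6
second ordering as positions: [6, 1, 3, 2, 4, 5]
Discordant pairs = inversions in this position sequence.
6: 1, 3, 2, 4, 5 → 5
1: 0
3: 2 → 1
2: 0
4: 0
5: 0
Total: 5 + 0 + 1 + 0 + 0 + 0 = 6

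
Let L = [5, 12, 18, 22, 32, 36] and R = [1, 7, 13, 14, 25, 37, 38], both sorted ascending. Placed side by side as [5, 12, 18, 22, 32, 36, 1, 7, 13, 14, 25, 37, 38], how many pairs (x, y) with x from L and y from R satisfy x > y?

There are 21 cross-inversions.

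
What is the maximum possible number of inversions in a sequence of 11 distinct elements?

Inversions: 55

The maximum occurs when the array is in strictly decreasing order: every one of the C(11, 2) pairs is inverted.
C(11, 2) = 11·10/2 = 55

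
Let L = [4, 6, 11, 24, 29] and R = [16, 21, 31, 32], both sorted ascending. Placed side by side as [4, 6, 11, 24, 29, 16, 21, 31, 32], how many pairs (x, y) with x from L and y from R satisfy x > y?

4

For each element r of the right run, count left-run elements greater than r:
r = 16: 24, 29 → 2
r = 21: 24, 29 → 2
r = 31: none → 0
r = 32: none → 0
Cross-inversions: 2 + 2 + 0 + 0 = 4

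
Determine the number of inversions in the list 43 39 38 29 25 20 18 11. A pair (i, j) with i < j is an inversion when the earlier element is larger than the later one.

28 out-of-order pairs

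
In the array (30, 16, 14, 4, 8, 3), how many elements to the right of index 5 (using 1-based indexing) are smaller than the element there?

1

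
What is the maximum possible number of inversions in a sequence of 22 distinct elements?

231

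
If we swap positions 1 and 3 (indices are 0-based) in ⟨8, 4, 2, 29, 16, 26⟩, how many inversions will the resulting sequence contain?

Inversions: 6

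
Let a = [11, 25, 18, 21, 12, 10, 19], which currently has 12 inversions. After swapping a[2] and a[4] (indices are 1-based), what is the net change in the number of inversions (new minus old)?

-1

Positions 2 and 4 hold 25 and 21; after swapping, the array is [11, 21, 18, 25, 12, 10, 19].
For each element, count later entries that are smaller:
11 → 10 → 1
21 → 18, 12, 10, 19 → 4
18 → 12, 10 → 2
25 → 12, 10, 19 → 3
12 → 10 → 1
10 → none → 0
19 → none → 0
Sum: 1 + 4 + 2 + 3 + 1 + 0 + 0 = 11
Change: 11 − 12 = -1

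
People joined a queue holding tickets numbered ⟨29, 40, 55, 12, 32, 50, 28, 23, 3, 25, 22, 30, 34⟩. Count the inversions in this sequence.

46 inversions

Sweep left to right; for each value list the smaller values that follow it:
29 → 12, 28, 23, 3, 25, 22 → 6
40 → 12, 32, 28, 23, 3, 25, 22, 30, 34 → 9
55 → 12, 32, 50, 28, 23, 3, 25, 22, 30, 34 → 10
12 → 3 → 1
32 → 28, 23, 3, 25, 22, 30 → 6
50 → 28, 23, 3, 25, 22, 30, 34 → 7
28 → 23, 3, 25, 22 → 4
23 → 3, 22 → 2
3 → none → 0
25 → 22 → 1
22 → none → 0
30 → none → 0
34 → none → 0
Sum: 6 + 9 + 10 + 1 + 6 + 7 + 4 + 2 + 0 + 1 + 0 + 0 + 0 = 46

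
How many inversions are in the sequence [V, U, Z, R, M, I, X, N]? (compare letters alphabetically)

19 inversions

Count, for each position, how many later elements it exceeds:
V: 5
U: 4
Z: 5
R: 3
M: 1
I: 0
X: 1
N: 0
Sum: 5 + 4 + 5 + 3 + 1 + 0 + 1 + 0 = 19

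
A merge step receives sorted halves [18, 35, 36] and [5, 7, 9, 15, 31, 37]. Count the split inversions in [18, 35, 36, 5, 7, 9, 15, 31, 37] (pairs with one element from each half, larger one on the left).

14

Take each right-half value and tally the left-half values above it:
r = 5: 18, 35, 36 → 3
r = 7: 18, 35, 36 → 3
r = 9: 18, 35, 36 → 3
r = 15: 18, 35, 36 → 3
r = 31: 35, 36 → 2
r = 37: none → 0
Cross-inversions: 3 + 3 + 3 + 3 + 2 + 0 = 14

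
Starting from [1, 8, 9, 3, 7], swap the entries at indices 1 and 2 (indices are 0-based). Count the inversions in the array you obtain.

There are 5 inversions.

Positions 1 and 2 hold 8 and 9; after swapping, the array is [1, 9, 8, 3, 7].
Sweep left to right; for each value list the smaller values that follow it:
1: 0
9: 3
8: 2
3: 0
7: 0
Sum: 0 + 3 + 2 + 0 + 0 = 5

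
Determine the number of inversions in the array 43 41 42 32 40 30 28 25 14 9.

43 out-of-order pairs

Sweep left to right; for each value list the smaller values that follow it:
43: 9
41: 7
42: 7
32: 5
40: 5
30: 4
28: 3
25: 2
14: 1
9: 0
Sum: 9 + 7 + 7 + 5 + 5 + 4 + 3 + 2 + 1 + 0 = 43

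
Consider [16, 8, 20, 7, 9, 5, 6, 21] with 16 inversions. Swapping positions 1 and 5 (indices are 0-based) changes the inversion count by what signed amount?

-3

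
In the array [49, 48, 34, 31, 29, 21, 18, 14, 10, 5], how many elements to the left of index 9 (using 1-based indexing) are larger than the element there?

8

The element at index 9 is 10.
Elements before it: 49, 48, 34, 31, 29, 21, 18, 14
Those larger than 10: 49, 48, 34, 31, 29, 21, 18, 14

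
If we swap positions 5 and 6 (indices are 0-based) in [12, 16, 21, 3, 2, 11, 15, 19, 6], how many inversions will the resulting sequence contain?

There are 20 inversions.

Positions 5 and 6 hold 11 and 15; after swapping, the array is [12, 16, 21, 3, 2, 15, 11, 19, 6].
For each element, count later entries that are smaller:
12 → 3, 2, 11, 6 → 4
16 → 3, 2, 15, 11, 6 → 5
21 → 3, 2, 15, 11, 19, 6 → 6
3 → 2 → 1
2 → none → 0
15 → 11, 6 → 2
11 → 6 → 1
19 → 6 → 1
6 → none → 0
Sum: 4 + 5 + 6 + 1 + 0 + 2 + 1 + 1 + 0 = 20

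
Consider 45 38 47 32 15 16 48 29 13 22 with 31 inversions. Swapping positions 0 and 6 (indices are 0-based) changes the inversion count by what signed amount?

+3

Positions 0 and 6 hold 45 and 48; after swapping, the array is [48, 38, 47, 32, 15, 16, 45, 29, 13, 22].
Element-by-element contributions:
48 → 38, 47, 32, 15, 16, 45, 29, 13, 22 → 9
38 → 32, 15, 16, 29, 13, 22 → 6
47 → 32, 15, 16, 45, 29, 13, 22 → 7
32 → 15, 16, 29, 13, 22 → 5
15 → 13 → 1
16 → 13 → 1
45 → 29, 13, 22 → 3
29 → 13, 22 → 2
13 → none → 0
22 → none → 0
Sum: 9 + 6 + 7 + 5 + 1 + 1 + 3 + 2 + 0 + 0 = 34
Change: 34 − 31 = +3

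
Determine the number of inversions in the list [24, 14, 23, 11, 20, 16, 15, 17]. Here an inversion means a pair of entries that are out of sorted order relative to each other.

17

For each element, count later entries that are smaller:
24: 7
14: 1
23: 5
11: 0
20: 3
16: 1
15: 0
17: 0
Sum: 7 + 1 + 5 + 0 + 3 + 1 + 0 + 0 = 17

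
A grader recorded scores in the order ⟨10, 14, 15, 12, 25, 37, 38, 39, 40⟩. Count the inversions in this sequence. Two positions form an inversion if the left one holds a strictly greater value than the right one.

Inversions: 2

For each element, count later entries that are smaller:
10: 0
14: 1
15: 1
12: 0
25: 0
37: 0
38: 0
39: 0
40: 0
Sum: 0 + 1 + 1 + 0 + 0 + 0 + 0 + 0 + 0 = 2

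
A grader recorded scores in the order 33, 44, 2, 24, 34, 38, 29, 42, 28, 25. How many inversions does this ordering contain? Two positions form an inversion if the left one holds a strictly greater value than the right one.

Count, for each position, how many later elements it exceeds:
33: 5
44: 8
2: 0
24: 0
34: 3
38: 3
29: 2
42: 2
28: 1
25: 0
Sum: 5 + 8 + 0 + 0 + 3 + 3 + 2 + 2 + 1 + 0 = 24

24 out-of-order pairs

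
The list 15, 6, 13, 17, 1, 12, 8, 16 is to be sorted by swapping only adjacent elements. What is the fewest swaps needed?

The minimum number of adjacent swaps to sort an array equals its inversion count, since every such swap removes exactly one inversion.
Count inversions — for each element, later elements that are smaller:
15: 6, 13, 1, 12, 8 → 5
6: 1 → 1
13: 1, 12, 8 → 3
17: 1, 12, 8, 16 → 4
1: none → 0
12: 8 → 1
8: none → 0
16: none → 0
Total inversions: 5 + 1 + 3 + 4 + 0 + 1 + 0 + 0 = 14

14 adjacent swaps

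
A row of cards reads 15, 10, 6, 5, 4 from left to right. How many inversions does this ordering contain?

10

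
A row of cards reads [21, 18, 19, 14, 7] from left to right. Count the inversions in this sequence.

9

Sweep left to right; for each value list the smaller values that follow it:
21 → 18, 19, 14, 7 → 4
18 → 14, 7 → 2
19 → 14, 7 → 2
14 → 7 → 1
7 → none → 0
Sum: 4 + 2 + 2 + 1 + 0 = 9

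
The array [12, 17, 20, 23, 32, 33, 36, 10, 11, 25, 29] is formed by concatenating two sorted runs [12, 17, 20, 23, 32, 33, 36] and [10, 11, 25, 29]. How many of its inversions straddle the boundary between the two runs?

For each element r of the right run, count left-run elements greater than r:
r = 10: 12, 17, 20, 23, 32, 33, 36 → 7
r = 11: 12, 17, 20, 23, 32, 33, 36 → 7
r = 25: 32, 33, 36 → 3
r = 29: 32, 33, 36 → 3
Cross-inversions: 7 + 7 + 3 + 3 = 20

20 split inversions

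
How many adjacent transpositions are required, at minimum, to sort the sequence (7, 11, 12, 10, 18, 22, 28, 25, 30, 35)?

3 adjacent swaps

The minimum number of adjacent swaps to sort an array equals its inversion count, since every such swap removes exactly one inversion.
Count inversions — for each element, later elements that are smaller:
7: none → 0
11: 10 → 1
12: 10 → 1
10: none → 0
18: none → 0
22: none → 0
28: 25 → 1
25: none → 0
30: none → 0
35: none → 0
Total inversions: 0 + 1 + 1 + 0 + 0 + 0 + 1 + 0 + 0 + 0 = 3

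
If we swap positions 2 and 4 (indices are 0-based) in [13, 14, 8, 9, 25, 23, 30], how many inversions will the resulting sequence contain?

Positions 2 and 4 hold 8 and 25; after swapping, the array is [13, 14, 25, 9, 8, 23, 30].
For each element, count later entries that are smaller:
13 → 9, 8 → 2
14 → 9, 8 → 2
25 → 9, 8, 23 → 3
9 → 8 → 1
8 → none → 0
23 → none → 0
30 → none → 0
Sum: 2 + 2 + 3 + 1 + 0 + 0 + 0 = 8

8 inversions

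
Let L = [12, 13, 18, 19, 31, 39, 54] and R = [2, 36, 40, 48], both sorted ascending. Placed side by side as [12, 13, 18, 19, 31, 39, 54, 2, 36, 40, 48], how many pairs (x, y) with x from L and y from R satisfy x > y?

Count, for every r in R, how many entries of L exceed r:
r = 2: 12, 13, 18, 19, 31, 39, 54 → 7
r = 36: 39, 54 → 2
r = 40: 54 → 1
r = 48: 54 → 1
Cross-inversions: 7 + 2 + 1 + 1 = 11

11 cross-inversions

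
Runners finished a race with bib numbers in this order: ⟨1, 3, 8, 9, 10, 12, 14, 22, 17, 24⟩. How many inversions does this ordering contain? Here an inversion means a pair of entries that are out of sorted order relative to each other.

1 inversion

Sweep left to right; for each value list the smaller values that follow it:
1 → none → 0
3 → none → 0
8 → none → 0
9 → none → 0
10 → none → 0
12 → none → 0
14 → none → 0
22 → 17 → 1
17 → none → 0
24 → none → 0
Sum: 0 + 0 + 0 + 0 + 0 + 0 + 0 + 1 + 0 + 0 = 1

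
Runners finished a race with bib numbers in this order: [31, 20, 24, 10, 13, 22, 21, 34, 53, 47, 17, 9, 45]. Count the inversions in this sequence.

There are 35 out-of-order pairs.

Count, for each position, how many later elements it exceeds:
31 → 20, 24, 10, 13, 22, 21, 17, 9 → 8
20 → 10, 13, 17, 9 → 4
24 → 10, 13, 22, 21, 17, 9 → 6
10 → 9 → 1
13 → 9 → 1
22 → 21, 17, 9 → 3
21 → 17, 9 → 2
34 → 17, 9 → 2
53 → 47, 17, 9, 45 → 4
47 → 17, 9, 45 → 3
17 → 9 → 1
9 → none → 0
45 → none → 0
Sum: 8 + 4 + 6 + 1 + 1 + 3 + 2 + 2 + 4 + 3 + 1 + 0 + 0 = 35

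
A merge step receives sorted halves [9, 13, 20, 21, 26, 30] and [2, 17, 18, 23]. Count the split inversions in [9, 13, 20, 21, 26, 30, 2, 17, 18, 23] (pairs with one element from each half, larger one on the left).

16

Take each right-half value and tally the left-half values above it:
r = 2: 9, 13, 20, 21, 26, 30 → 6
r = 17: 20, 21, 26, 30 → 4
r = 18: 20, 21, 26, 30 → 4
r = 23: 26, 30 → 2
Cross-inversions: 6 + 4 + 4 + 2 = 16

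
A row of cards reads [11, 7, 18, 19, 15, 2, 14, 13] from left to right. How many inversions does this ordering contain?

15 inversions

Element-by-element contributions:
11 → 7, 2 → 2
7 → 2 → 1
18 → 15, 2, 14, 13 → 4
19 → 15, 2, 14, 13 → 4
15 → 2, 14, 13 → 3
2 → none → 0
14 → 13 → 1
13 → none → 0
Sum: 2 + 1 + 4 + 4 + 3 + 0 + 1 + 0 = 15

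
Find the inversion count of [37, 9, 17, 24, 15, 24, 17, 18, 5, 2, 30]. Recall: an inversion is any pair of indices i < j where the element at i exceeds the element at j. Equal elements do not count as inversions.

There are 31 inversions.

Sweep left to right; for each value list the smaller values that follow it:
37: 10
9: 2
17: 3
24: 5
15: 2
24: 4
17: 2
18: 2
5: 1
2: 0
30: 0
Sum: 10 + 2 + 3 + 5 + 2 + 4 + 2 + 2 + 1 + 0 + 0 = 31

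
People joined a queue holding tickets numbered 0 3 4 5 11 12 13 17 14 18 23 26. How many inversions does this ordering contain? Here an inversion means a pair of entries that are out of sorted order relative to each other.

1

Count, for each position, how many later elements it exceeds:
0 → none → 0
3 → none → 0
4 → none → 0
5 → none → 0
11 → none → 0
12 → none → 0
13 → none → 0
17 → 14 → 1
14 → none → 0
18 → none → 0
23 → none → 0
26 → none → 0
Sum: 0 + 0 + 0 + 0 + 0 + 0 + 0 + 1 + 0 + 0 + 0 + 0 = 1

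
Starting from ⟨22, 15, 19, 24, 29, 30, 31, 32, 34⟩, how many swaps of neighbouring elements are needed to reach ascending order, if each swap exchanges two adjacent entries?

2

The minimum number of adjacent swaps to sort an array equals its inversion count, since every such swap removes exactly one inversion.
Count inversions — for each element, later elements that are smaller:
22: 15, 19 → 2
15: none → 0
19: none → 0
24: none → 0
29: none → 0
30: none → 0
31: none → 0
32: none → 0
34: none → 0
Total inversions: 2 + 0 + 0 + 0 + 0 + 0 + 0 + 0 + 0 = 2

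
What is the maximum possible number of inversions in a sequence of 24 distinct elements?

The maximum occurs when the array is in strictly decreasing order: every one of the C(24, 2) pairs is inverted.
C(24, 2) = 24·23/2 = 276

276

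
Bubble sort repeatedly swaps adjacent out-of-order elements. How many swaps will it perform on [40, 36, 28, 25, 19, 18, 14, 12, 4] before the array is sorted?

36

Minimum adjacent swaps = number of inversions (each swap of adjacent out-of-order elements removes one inversion and no swap can remove more).
Count inversions — for each element, later elements that are smaller:
40: 36, 28, 25, 19, 18, 14, 12, 4 → 8
36: 28, 25, 19, 18, 14, 12, 4 → 7
28: 25, 19, 18, 14, 12, 4 → 6
25: 19, 18, 14, 12, 4 → 5
19: 18, 14, 12, 4 → 4
18: 14, 12, 4 → 3
14: 12, 4 → 2
12: 4 → 1
4: none → 0
Total inversions: 8 + 7 + 6 + 5 + 4 + 3 + 2 + 1 + 0 = 36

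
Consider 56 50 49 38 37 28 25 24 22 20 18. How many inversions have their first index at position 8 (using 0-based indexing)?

The element at index 8 is 22.
Elements after it: 20, 18
Those smaller than 22: 20, 18

2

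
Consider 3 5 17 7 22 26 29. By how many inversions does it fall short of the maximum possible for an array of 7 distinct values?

Maximum inversions for 7 distinct elements is C(7, 2) = 7·6/2 = 21.
Current inversions — for each element, count later smaller elements:
3: 0
5: 0
17: 1
7: 0
22: 0
26: 0
29: 0
Current total: 0 + 0 + 1 + 0 + 0 + 0 + 0 = 1
Shortfall: 21 − 1 = 20

20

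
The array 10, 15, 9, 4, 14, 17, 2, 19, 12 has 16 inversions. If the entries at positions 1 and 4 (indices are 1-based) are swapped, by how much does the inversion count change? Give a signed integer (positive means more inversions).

-3

Positions 1 and 4 hold 10 and 4; after swapping, the array is [4, 15, 9, 10, 14, 17, 2, 19, 12].
For each element, count later entries that are smaller:
4 → 2 → 1
15 → 9, 10, 14, 2, 12 → 5
9 → 2 → 1
10 → 2 → 1
14 → 2, 12 → 2
17 → 2, 12 → 2
2 → none → 0
19 → 12 → 1
12 → none → 0
Sum: 1 + 5 + 1 + 1 + 2 + 2 + 0 + 1 + 0 = 13
Change: 13 − 16 = -3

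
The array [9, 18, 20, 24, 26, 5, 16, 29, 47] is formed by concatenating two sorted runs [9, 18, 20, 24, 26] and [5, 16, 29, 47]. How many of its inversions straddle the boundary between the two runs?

9 cross-inversions

Take each right-half value and tally the left-half values above it:
r = 5: 9, 18, 20, 24, 26 → 5
r = 16: 18, 20, 24, 26 → 4
r = 29: none → 0
r = 47: none → 0
Cross-inversions: 5 + 4 + 0 + 0 = 9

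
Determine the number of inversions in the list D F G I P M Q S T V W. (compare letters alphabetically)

1 out-of-order pair

For each element, count later entries that are smaller:
D → none → 0
F → none → 0
G → none → 0
I → none → 0
P → M → 1
M → none → 0
Q → none → 0
S → none → 0
T → none → 0
V → none → 0
W → none → 0
Sum: 0 + 0 + 0 + 0 + 1 + 0 + 0 + 0 + 0 + 0 + 0 = 1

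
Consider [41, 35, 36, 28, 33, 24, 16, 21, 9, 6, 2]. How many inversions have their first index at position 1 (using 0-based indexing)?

8

The element at index 1 is 35.
Elements after it: 36, 28, 33, 24, 16, 21, 9, 6, 2
Those smaller than 35: 28, 33, 24, 16, 21, 9, 6, 2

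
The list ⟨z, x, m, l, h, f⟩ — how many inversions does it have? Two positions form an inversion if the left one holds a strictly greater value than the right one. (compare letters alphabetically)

15 inversions

Element-by-element contributions:
z → x, m, l, h, f → 5
x → m, l, h, f → 4
m → l, h, f → 3
l → h, f → 2
h → f → 1
f → none → 0
Sum: 5 + 4 + 3 + 2 + 1 + 0 = 15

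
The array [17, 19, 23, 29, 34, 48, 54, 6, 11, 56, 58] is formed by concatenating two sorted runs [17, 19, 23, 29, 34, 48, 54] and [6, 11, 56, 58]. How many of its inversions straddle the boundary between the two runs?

14

Take each right-half value and tally the left-half values above it:
r = 6: 17, 19, 23, 29, 34, 48, 54 → 7
r = 11: 17, 19, 23, 29, 34, 48, 54 → 7
r = 56: none → 0
r = 58: none → 0
Cross-inversions: 7 + 7 + 0 + 0 = 14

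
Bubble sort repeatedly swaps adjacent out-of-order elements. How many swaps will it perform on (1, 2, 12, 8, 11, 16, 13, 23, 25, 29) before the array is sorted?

There are 3 adjacent swaps.

Each adjacent swap fixes exactly one inversion, so the minimum swap count equals the number of inversions.
Count inversions — for each element, later elements that are smaller:
1: none → 0
2: none → 0
12: 8, 11 → 2
8: none → 0
11: none → 0
16: 13 → 1
13: none → 0
23: none → 0
25: none → 0
29: none → 0
Total inversions: 0 + 0 + 2 + 0 + 0 + 1 + 0 + 0 + 0 + 0 = 3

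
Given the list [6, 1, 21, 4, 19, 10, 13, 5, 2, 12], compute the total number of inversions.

23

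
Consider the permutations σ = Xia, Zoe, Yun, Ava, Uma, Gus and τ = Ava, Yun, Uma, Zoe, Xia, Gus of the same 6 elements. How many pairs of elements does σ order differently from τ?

8 discordant pairs

Assign each item its position (1..6) in the first ordering, then rewrite the second ordering as that position sequence:
positions: Xia→1, Zoe→2, Yun→3, Ava→4, Uma→5, Gus→6
second ordering as positions: [4, 3, 5, 2, 1, 6]
Discordant pairs = inversions in this position sequence.
4: 3, 2, 1 → 3
3: 2, 1 → 2
5: 2, 1 → 2
2: 1 → 1
1: 0
6: 0
Total: 3 + 2 + 2 + 1 + 0 + 0 = 8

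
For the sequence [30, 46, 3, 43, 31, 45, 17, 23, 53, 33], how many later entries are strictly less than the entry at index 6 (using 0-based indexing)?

0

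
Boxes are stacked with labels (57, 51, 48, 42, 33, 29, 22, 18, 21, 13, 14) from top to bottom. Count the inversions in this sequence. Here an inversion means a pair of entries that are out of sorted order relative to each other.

For each element, count later entries that are smaller:
57 → 51, 48, 42, 33, 29, 22, 18, 21, 13, 14 → 10
51 → 48, 42, 33, 29, 22, 18, 21, 13, 14 → 9
48 → 42, 33, 29, 22, 18, 21, 13, 14 → 8
42 → 33, 29, 22, 18, 21, 13, 14 → 7
33 → 29, 22, 18, 21, 13, 14 → 6
29 → 22, 18, 21, 13, 14 → 5
22 → 18, 21, 13, 14 → 4
18 → 13, 14 → 2
21 → 13, 14 → 2
13 → none → 0
14 → none → 0
Sum: 10 + 9 + 8 + 7 + 6 + 5 + 4 + 2 + 2 + 0 + 0 = 53

53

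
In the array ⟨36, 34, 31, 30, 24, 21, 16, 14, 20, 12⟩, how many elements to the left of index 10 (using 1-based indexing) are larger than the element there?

9

The element at index 10 is 12.
Elements before it: 36, 34, 31, 30, 24, 21, 16, 14, 20
Those larger than 12: 36, 34, 31, 30, 24, 21, 16, 14, 20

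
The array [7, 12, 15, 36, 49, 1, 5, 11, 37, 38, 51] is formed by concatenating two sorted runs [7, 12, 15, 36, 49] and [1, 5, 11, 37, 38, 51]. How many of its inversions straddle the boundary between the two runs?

There are 16 cross-inversions.

Count, for every r in R, how many entries of L exceed r:
r = 1: 7, 12, 15, 36, 49 → 5
r = 5: 7, 12, 15, 36, 49 → 5
r = 11: 12, 15, 36, 49 → 4
r = 37: 49 → 1
r = 38: 49 → 1
r = 51: none → 0
Cross-inversions: 5 + 5 + 4 + 1 + 1 + 0 = 16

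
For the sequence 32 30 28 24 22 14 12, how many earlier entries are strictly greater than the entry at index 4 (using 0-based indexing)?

4 such elements

The element at index 4 is 22.
Elements before it: 32, 30, 28, 24
Those larger than 22: 32, 30, 28, 24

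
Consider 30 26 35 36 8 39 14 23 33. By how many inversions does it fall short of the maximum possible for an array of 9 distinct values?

18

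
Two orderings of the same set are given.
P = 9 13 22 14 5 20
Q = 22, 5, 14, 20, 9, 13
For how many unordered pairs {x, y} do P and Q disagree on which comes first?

9

Assign each item its position (1..6) in the first ordering, then rewrite the second ordering as that position sequence:
positions: 9→1, 13→2, 22→3, 14→4, 5→5, 20→6
second ordering as positions: [3, 5, 4, 6, 1, 2]
Discordant pairs = inversions in this position sequence.
3: 1, 2 → 2
5: 4, 1, 2 → 3
4: 1, 2 → 2
6: 1, 2 → 2
1: 0
2: 0
Total: 2 + 3 + 2 + 2 + 0 + 0 = 9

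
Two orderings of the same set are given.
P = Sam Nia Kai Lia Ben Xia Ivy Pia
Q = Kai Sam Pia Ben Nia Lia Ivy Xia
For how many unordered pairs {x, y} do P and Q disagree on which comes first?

10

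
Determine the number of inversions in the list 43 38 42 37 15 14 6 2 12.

33

Sweep left to right; for each value list the smaller values that follow it:
43 → 38, 42, 37, 15, 14, 6, 2, 12 → 8
38 → 37, 15, 14, 6, 2, 12 → 6
42 → 37, 15, 14, 6, 2, 12 → 6
37 → 15, 14, 6, 2, 12 → 5
15 → 14, 6, 2, 12 → 4
14 → 6, 2, 12 → 3
6 → 2 → 1
2 → none → 0
12 → none → 0
Sum: 8 + 6 + 6 + 5 + 4 + 3 + 1 + 0 + 0 = 33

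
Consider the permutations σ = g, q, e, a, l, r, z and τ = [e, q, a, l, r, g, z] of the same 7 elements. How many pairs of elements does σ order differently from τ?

6

Assign each item its position (1..7) in the first ordering, then rewrite the second ordering as that position sequence:
positions: g→1, q→2, e→3, a→4, l→5, r→6, z→7
second ordering as positions: [3, 2, 4, 5, 6, 1, 7]
Discordant pairs = inversions in this position sequence.
3: 2, 1 → 2
2: 1 → 1
4: 1 → 1
5: 1 → 1
6: 1 → 1
1: 0
7: 0
Total: 2 + 1 + 1 + 1 + 1 + 0 + 0 = 6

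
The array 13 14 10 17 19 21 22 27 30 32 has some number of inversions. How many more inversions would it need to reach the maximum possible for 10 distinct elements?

Maximum inversions for 10 distinct elements is C(10, 2) = 10·9/2 = 45.
Current inversions — for each element, count later smaller elements:
13: 1
14: 1
10: 0
17: 0
19: 0
21: 0
22: 0
27: 0
30: 0
32: 0
Current total: 1 + 1 + 0 + 0 + 0 + 0 + 0 + 0 + 0 + 0 = 2
Shortfall: 45 − 2 = 43

43 inversions short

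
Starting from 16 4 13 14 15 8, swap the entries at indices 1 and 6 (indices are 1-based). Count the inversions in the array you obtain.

Positions 1 and 6 hold 16 and 8; after swapping, the array is [8, 4, 13, 14, 15, 16].
Count, for each position, how many later elements it exceeds:
8: 1
4: 0
13: 0
14: 0
15: 0
16: 0
Sum: 1 + 0 + 0 + 0 + 0 + 0 = 1

Inversions: 1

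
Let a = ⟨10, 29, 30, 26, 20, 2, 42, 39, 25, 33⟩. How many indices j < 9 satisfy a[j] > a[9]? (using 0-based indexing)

The element at index 9 is 33.
Elements before it: 10, 29, 30, 26, 20, 2, 42, 39, 25
Those larger than 33: 42, 39

2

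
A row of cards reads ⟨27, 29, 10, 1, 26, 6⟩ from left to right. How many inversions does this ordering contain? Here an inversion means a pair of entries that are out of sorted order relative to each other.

11

Out-of-order index pairs (0-indexed):
(0,2): 27 > 10
(0,3): 27 > 1
(0,4): 27 > 26
(0,5): 27 > 6
(1,2): 29 > 10
(1,3): 29 > 1
(1,4): 29 > 26
(1,5): 29 > 6
(2,3): 10 > 1
(2,5): 10 > 6
(4,5): 26 > 6
That's 11 pairs.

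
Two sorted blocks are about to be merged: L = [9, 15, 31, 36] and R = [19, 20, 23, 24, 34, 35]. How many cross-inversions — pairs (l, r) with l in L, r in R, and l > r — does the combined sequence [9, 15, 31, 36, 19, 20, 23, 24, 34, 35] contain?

Take each right-half value and tally the left-half values above it:
r = 19: 31, 36 → 2
r = 20: 31, 36 → 2
r = 23: 31, 36 → 2
r = 24: 31, 36 → 2
r = 34: 36 → 1
r = 35: 36 → 1
Cross-inversions: 2 + 2 + 2 + 2 + 1 + 1 = 10

Split inversions: 10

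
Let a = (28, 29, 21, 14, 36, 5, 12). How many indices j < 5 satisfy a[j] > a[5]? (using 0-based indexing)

The element at index 5 is 5.
Elements before it: 28, 29, 21, 14, 36
Those larger than 5: 28, 29, 21, 14, 36

5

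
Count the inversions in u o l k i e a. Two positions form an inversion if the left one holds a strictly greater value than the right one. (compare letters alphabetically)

Sweep left to right; for each value list the smaller values that follow it:
u → o, l, k, i, e, a → 6
o → l, k, i, e, a → 5
l → k, i, e, a → 4
k → i, e, a → 3
i → e, a → 2
e → a → 1
a → none → 0
Sum: 6 + 5 + 4 + 3 + 2 + 1 + 0 = 21

Out-of-order pairs: 21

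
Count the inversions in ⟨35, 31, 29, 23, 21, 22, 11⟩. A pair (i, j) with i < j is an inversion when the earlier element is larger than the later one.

Element-by-element contributions:
35 → 31, 29, 23, 21, 22, 11 → 6
31 → 29, 23, 21, 22, 11 → 5
29 → 23, 21, 22, 11 → 4
23 → 21, 22, 11 → 3
21 → 11 → 1
22 → 11 → 1
11 → none → 0
Sum: 6 + 5 + 4 + 3 + 1 + 1 + 0 = 20

20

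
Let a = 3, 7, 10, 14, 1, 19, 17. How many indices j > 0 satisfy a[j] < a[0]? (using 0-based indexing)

The element at index 0 is 3.
Elements after it: 7, 10, 14, 1, 19, 17
Those smaller than 3: 1

1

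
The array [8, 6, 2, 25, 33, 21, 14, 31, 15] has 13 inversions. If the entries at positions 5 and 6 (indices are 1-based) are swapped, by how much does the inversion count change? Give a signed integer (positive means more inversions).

-1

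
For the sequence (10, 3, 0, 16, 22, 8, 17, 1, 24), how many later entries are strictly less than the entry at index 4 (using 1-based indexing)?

The element at index 4 is 16.
Elements after it: 22, 8, 17, 1, 24
Those smaller than 16: 8, 1

2 such elements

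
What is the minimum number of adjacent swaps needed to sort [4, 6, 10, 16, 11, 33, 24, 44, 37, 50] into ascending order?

The minimum number of adjacent swaps to sort an array equals its inversion count, since every such swap removes exactly one inversion.
Count inversions — for each element, later elements that are smaller:
4: none → 0
6: none → 0
10: none → 0
16: 11 → 1
11: none → 0
33: 24 → 1
24: none → 0
44: 37 → 1
37: none → 0
50: none → 0
Total inversions: 0 + 0 + 0 + 1 + 0 + 1 + 0 + 1 + 0 + 0 = 3

3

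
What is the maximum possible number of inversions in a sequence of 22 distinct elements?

A reversed (strictly descending) arrangement makes every pair an inversion, giving C(22, 2) inversions.
C(22, 2) = 22·21/2 = 231

Inversions: 231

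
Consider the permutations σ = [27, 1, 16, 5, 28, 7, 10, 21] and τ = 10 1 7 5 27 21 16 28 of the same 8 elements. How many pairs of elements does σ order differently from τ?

15 discordant pairs

Assign each item its position (1..8) in the first ordering, then rewrite the second ordering as that position sequence:
positions: 27→1, 1→2, 16→3, 5→4, 28→5, 7→6, 10→7, 21→8
second ordering as positions: [7, 2, 6, 4, 1, 8, 3, 5]
Discordant pairs = inversions in this position sequence.
7: 2, 6, 4, 1, 3, 5 → 6
2: 1 → 1
6: 4, 1, 3, 5 → 4
4: 1, 3 → 2
1: 0
8: 3, 5 → 2
3: 0
5: 0
Total: 6 + 1 + 4 + 2 + 0 + 2 + 0 + 0 = 15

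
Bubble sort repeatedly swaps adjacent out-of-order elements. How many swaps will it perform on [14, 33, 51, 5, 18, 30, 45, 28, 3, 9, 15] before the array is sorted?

The minimum number of adjacent swaps to sort an array equals its inversion count, since every such swap removes exactly one inversion.
Count inversions — for each element, later elements that are smaller:
14: 5, 3, 9 → 3
33: 5, 18, 30, 28, 3, 9, 15 → 7
51: 5, 18, 30, 45, 28, 3, 9, 15 → 8
5: 3 → 1
18: 3, 9, 15 → 3
30: 28, 3, 9, 15 → 4
45: 28, 3, 9, 15 → 4
28: 3, 9, 15 → 3
3: none → 0
9: none → 0
15: none → 0
Total inversions: 3 + 7 + 8 + 1 + 3 + 4 + 4 + 3 + 0 + 0 + 0 = 33

Swaps: 33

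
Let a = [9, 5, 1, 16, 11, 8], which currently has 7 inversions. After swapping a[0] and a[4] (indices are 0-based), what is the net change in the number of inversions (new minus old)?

+1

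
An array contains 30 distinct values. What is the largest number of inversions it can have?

Inversions: 435

A reversed (strictly descending) arrangement makes every pair an inversion, giving C(30, 2) inversions.
C(30, 2) = 30·29/2 = 435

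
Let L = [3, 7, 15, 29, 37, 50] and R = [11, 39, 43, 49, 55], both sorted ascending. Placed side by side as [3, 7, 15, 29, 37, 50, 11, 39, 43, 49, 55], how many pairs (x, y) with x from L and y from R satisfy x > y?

7 split inversions

For each element r of the right run, count left-run elements greater than r:
r = 11: 15, 29, 37, 50 → 4
r = 39: 50 → 1
r = 43: 50 → 1
r = 49: 50 → 1
r = 55: none → 0
Cross-inversions: 4 + 1 + 1 + 1 + 0 = 7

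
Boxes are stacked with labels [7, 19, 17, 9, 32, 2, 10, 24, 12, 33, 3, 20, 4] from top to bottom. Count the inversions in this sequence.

Sweep left to right; for each value list the smaller values that follow it:
7: 3
19: 7
17: 6
9: 3
32: 7
2: 0
10: 2
24: 4
12: 2
33: 3
3: 0
20: 1
4: 0
Sum: 3 + 7 + 6 + 3 + 7 + 0 + 2 + 4 + 2 + 3 + 0 + 1 + 0 = 38

38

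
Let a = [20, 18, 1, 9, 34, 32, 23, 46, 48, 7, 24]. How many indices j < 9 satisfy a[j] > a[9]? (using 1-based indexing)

The element at index 9 is 48.
Elements before it: 20, 18, 1, 9, 34, 32, 23, 46
None of them are larger than 48.

0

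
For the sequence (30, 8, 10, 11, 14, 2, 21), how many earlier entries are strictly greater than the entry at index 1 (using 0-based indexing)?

1

The element at index 1 is 8.
Elements before it: 30
Those larger than 8: 30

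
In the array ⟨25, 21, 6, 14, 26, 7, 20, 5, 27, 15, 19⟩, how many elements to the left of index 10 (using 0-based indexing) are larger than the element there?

5

The element at index 10 is 19.
Elements before it: 25, 21, 6, 14, 26, 7, 20, 5, 27, 15
Those larger than 19: 25, 21, 26, 20, 27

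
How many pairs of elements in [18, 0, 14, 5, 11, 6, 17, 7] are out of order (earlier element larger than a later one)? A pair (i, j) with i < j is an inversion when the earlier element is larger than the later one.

Element-by-element contributions:
18: 7
0: 0
14: 4
5: 0
11: 2
6: 0
17: 1
7: 0
Sum: 7 + 0 + 4 + 0 + 2 + 0 + 1 + 0 = 14

14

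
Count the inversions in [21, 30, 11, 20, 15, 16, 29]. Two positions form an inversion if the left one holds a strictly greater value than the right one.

11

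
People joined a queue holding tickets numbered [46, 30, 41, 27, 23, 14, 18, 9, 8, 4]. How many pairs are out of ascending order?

Element-by-element contributions:
46: 9
30: 7
41: 7
27: 6
23: 5
14: 3
18: 3
9: 2
8: 1
4: 0
Sum: 9 + 7 + 7 + 6 + 5 + 3 + 3 + 2 + 1 + 0 = 43

43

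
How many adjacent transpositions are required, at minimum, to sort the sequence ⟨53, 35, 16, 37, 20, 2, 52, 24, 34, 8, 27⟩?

34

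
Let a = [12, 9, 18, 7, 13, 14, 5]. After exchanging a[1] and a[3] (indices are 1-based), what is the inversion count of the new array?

Positions 1 and 3 hold 12 and 18; after swapping, the array is [18, 9, 12, 7, 13, 14, 5].
Count, for each position, how many later elements it exceeds:
18 → 9, 12, 7, 13, 14, 5 → 6
9 → 7, 5 → 2
12 → 7, 5 → 2
7 → 5 → 1
13 → 5 → 1
14 → 5 → 1
5 → none → 0
Sum: 6 + 2 + 2 + 1 + 1 + 1 + 0 = 13

Inversions: 13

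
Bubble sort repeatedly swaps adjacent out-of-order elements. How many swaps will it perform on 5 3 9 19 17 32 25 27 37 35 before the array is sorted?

Minimum adjacent swaps = number of inversions (each swap of adjacent out-of-order elements removes one inversion and no swap can remove more).
Count inversions — for each element, later elements that are smaller:
5: 3 → 1
3: none → 0
9: none → 0
19: 17 → 1
17: none → 0
32: 25, 27 → 2
25: none → 0
27: none → 0
37: 35 → 1
35: none → 0
Total inversions: 1 + 0 + 0 + 1 + 0 + 2 + 0 + 0 + 1 + 0 = 5

Adjacent swaps: 5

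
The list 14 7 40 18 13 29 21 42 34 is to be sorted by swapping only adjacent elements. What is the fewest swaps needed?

Minimum adjacent swaps = number of inversions (each swap of adjacent out-of-order elements removes one inversion and no swap can remove more).
Count inversions — for each element, later elements that are smaller:
14: 7, 13 → 2
7: none → 0
40: 18, 13, 29, 21, 34 → 5
18: 13 → 1
13: none → 0
29: 21 → 1
21: none → 0
42: 34 → 1
34: none → 0
Total inversions: 2 + 0 + 5 + 1 + 0 + 1 + 0 + 1 + 0 = 10

10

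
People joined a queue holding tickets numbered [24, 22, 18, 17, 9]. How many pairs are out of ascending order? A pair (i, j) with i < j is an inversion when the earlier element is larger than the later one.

10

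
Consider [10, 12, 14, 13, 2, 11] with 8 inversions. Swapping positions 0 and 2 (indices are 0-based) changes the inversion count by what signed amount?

Positions 0 and 2 hold 10 and 14; after swapping, the array is [14, 12, 10, 13, 2, 11].
Sweep left to right; for each value list the smaller values that follow it:
14 → 12, 10, 13, 2, 11 → 5
12 → 10, 2, 11 → 3
10 → 2 → 1
13 → 2, 11 → 2
2 → none → 0
11 → none → 0
Sum: 5 + 3 + 1 + 2 + 0 + 0 = 11
Change: 11 − 8 = +3

+3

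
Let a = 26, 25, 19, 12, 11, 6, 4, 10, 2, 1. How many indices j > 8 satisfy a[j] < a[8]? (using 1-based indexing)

2 such elements

The element at index 8 is 10.
Elements after it: 2, 1
Those smaller than 10: 2, 1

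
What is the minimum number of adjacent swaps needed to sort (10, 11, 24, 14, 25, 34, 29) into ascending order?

Each adjacent swap fixes exactly one inversion, so the minimum swap count equals the number of inversions.
Count inversions — for each element, later elements that are smaller:
10: none → 0
11: none → 0
24: 14 → 1
14: none → 0
25: none → 0
34: 29 → 1
29: none → 0
Total inversions: 0 + 0 + 1 + 0 + 0 + 1 + 0 = 2

2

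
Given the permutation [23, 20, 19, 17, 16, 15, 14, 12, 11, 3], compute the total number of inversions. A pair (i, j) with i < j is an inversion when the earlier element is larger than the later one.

There are 45 out-of-order pairs.

Count, for each position, how many later elements it exceeds:
23 → 20, 19, 17, 16, 15, 14, 12, 11, 3 → 9
20 → 19, 17, 16, 15, 14, 12, 11, 3 → 8
19 → 17, 16, 15, 14, 12, 11, 3 → 7
17 → 16, 15, 14, 12, 11, 3 → 6
16 → 15, 14, 12, 11, 3 → 5
15 → 14, 12, 11, 3 → 4
14 → 12, 11, 3 → 3
12 → 11, 3 → 2
11 → 3 → 1
3 → none → 0
Sum: 9 + 8 + 7 + 6 + 5 + 4 + 3 + 2 + 1 + 0 = 45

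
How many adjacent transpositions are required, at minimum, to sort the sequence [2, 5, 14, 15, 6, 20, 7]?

Minimum adjacent swaps = number of inversions (each swap of adjacent out-of-order elements removes one inversion and no swap can remove more).
Count inversions — for each element, later elements that are smaller:
2: none → 0
5: none → 0
14: 6, 7 → 2
15: 6, 7 → 2
6: none → 0
20: 7 → 1
7: none → 0
Total inversions: 0 + 0 + 2 + 2 + 0 + 1 + 0 = 5

Adjacent swaps: 5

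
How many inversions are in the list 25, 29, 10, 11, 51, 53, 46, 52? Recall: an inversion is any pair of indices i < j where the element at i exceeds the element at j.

Out-of-order pairs: 7

Count, for each position, how many later elements it exceeds:
25 → 10, 11 → 2
29 → 10, 11 → 2
10 → none → 0
11 → none → 0
51 → 46 → 1
53 → 46, 52 → 2
46 → none → 0
52 → none → 0
Sum: 2 + 2 + 0 + 0 + 1 + 2 + 0 + 0 = 7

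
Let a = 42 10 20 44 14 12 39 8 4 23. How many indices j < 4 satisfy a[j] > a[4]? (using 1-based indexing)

The element at index 4 is 44.
Elements before it: 42, 10, 20
None of them are larger than 44.

0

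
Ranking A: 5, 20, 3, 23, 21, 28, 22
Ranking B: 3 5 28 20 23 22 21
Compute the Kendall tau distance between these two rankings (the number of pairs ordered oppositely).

Discordant pairs: 6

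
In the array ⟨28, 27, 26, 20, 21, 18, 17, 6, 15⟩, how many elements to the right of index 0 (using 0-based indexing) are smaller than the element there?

The element at index 0 is 28.
Elements after it: 27, 26, 20, 21, 18, 17, 6, 15
Those smaller than 28: 27, 26, 20, 21, 18, 17, 6, 15

8 such elements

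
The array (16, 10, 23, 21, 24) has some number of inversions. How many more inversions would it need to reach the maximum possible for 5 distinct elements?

8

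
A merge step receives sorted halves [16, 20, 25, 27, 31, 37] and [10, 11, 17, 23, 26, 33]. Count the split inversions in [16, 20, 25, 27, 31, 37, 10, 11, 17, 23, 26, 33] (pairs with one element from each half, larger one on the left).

Cross-inversions: 25

Count, for every r in R, how many entries of L exceed r:
r = 10: 16, 20, 25, 27, 31, 37 → 6
r = 11: 16, 20, 25, 27, 31, 37 → 6
r = 17: 20, 25, 27, 31, 37 → 5
r = 23: 25, 27, 31, 37 → 4
r = 26: 27, 31, 37 → 3
r = 33: 37 → 1
Cross-inversions: 6 + 6 + 5 + 4 + 3 + 1 = 25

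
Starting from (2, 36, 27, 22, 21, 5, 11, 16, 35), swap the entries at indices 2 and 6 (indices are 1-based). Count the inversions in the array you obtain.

Positions 2 and 6 hold 36 and 5; after swapping, the array is [2, 5, 27, 22, 21, 36, 11, 16, 35].
Element-by-element contributions:
2: 0
5: 0
27: 4
22: 3
21: 2
36: 3
11: 0
16: 0
35: 0
Sum: 0 + 0 + 4 + 3 + 2 + 3 + 0 + 0 + 0 = 12

There are 12 inversions.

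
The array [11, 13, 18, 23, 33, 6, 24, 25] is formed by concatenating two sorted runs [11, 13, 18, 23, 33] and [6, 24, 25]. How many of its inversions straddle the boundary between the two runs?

Take each right-half value and tally the left-half values above it:
r = 6: 11, 13, 18, 23, 33 → 5
r = 24: 33 → 1
r = 25: 33 → 1
Cross-inversions: 5 + 1 + 1 = 7

7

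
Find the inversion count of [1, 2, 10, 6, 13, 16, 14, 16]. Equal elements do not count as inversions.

2

Count, for each position, how many later elements it exceeds:
1: 0
2: 0
10: 1
6: 0
13: 0
16: 1
14: 0
16: 0
Sum: 0 + 0 + 1 + 0 + 0 + 1 + 0 + 0 = 2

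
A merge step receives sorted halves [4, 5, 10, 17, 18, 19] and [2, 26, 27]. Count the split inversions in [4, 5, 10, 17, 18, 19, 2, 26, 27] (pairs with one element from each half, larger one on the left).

There are 6 cross-inversions.

Count, for every r in R, how many entries of L exceed r:
r = 2: 4, 5, 10, 17, 18, 19 → 6
r = 26: none → 0
r = 27: none → 0
Cross-inversions: 6 + 0 + 0 = 6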